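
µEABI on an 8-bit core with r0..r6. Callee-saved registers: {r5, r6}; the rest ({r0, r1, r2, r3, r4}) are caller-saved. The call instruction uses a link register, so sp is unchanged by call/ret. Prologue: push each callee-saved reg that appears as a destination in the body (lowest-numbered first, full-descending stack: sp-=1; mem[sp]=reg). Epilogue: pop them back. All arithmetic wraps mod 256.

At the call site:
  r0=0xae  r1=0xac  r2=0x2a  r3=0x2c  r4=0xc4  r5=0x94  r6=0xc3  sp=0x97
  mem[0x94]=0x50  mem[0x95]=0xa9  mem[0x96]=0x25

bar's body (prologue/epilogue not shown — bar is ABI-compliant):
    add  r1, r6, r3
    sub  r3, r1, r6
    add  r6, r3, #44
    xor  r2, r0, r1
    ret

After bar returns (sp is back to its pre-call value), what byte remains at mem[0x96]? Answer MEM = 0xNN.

MEM = 0xc3

prologue: push r6 → mem[0x96]=0xc3, sp=0x96
body[0] add  r1, r6, r3 → r1=0xef
body[1] sub  r3, r1, r6 → r3=0x2c
body[2] add  r6, r3, #44 → r6=0x58
body[3] xor  r2, r0, r1 → r2=0x41
epilogue: pop r6=0xc3, sp=0x97
prologue pushed ['r6'] at ['0x96']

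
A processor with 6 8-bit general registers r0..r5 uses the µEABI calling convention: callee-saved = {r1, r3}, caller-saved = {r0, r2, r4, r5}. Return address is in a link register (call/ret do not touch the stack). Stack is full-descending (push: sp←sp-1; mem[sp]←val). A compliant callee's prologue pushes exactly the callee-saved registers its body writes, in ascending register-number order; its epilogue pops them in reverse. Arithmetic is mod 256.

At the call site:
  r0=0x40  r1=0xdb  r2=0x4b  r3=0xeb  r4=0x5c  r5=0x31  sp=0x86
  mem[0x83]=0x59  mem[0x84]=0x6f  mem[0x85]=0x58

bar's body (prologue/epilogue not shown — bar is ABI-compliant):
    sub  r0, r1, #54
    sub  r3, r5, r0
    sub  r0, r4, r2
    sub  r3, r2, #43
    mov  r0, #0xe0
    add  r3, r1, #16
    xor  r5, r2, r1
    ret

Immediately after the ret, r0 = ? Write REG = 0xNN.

REG = 0xe0

prologue: push r3 → mem[0x85]=0xeb, sp=0x85
body[0] sub  r0, r1, #54 → r0=0xa5
body[1] sub  r3, r5, r0 → r3=0x8c
body[2] sub  r0, r4, r2 → r0=0x11
body[3] sub  r3, r2, #43 → r3=0x20
body[4] mov  r0, #0xe0 → r0=0xe0
body[5] add  r3, r1, #16 → r3=0xeb
body[6] xor  r5, r2, r1 → r5=0x90
epilogue: pop r3=0xeb, sp=0x86
r0 is caller-saved → body value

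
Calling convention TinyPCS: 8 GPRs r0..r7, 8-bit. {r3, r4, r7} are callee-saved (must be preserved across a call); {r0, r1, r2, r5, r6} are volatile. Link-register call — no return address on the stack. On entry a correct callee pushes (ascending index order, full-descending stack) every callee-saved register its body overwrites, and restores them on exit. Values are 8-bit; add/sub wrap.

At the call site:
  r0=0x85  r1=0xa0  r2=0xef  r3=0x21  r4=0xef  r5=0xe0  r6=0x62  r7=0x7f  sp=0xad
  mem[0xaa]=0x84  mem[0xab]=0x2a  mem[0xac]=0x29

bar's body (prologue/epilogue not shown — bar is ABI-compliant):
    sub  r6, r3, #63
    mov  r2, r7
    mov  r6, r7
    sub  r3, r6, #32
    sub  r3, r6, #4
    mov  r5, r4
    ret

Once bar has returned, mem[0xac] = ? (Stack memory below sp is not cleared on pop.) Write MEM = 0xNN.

prologue: push r3 -> mem[0xac]=0x21, sp=0xac
body[0] sub  r6, r3, #63 -> r6=0xe2
body[1] mov  r2, r7 -> r2=0x7f
body[2] mov  r6, r7 -> r6=0x7f
body[3] sub  r3, r6, #32 -> r3=0x5f
body[4] sub  r3, r6, #4 -> r3=0x7b
body[5] mov  r5, r4 -> r5=0xef
epilogue: pop r3=0x21, sp=0xad
prologue pushed ['r3'] at ['0xac']

MEM = 0x21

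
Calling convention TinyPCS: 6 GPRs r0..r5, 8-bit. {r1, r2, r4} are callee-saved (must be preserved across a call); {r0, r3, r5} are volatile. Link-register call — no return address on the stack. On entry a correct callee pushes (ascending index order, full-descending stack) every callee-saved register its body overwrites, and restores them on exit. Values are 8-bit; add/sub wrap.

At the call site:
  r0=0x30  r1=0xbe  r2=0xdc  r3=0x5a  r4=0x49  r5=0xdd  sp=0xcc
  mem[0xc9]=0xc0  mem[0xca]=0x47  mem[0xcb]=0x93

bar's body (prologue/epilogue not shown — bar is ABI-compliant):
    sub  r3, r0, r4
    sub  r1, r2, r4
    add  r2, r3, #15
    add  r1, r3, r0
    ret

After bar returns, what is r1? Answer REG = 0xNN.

REG = 0xbe

prologue: push r1 -> mem[0xcb]=0xbe, sp=0xcb
prologue: push r2 -> mem[0xca]=0xdc, sp=0xca
body[0] sub  r3, r0, r4 -> r3=0xe7
body[1] sub  r1, r2, r4 -> r1=0x93
body[2] add  r2, r3, #15 -> r2=0xf6
body[3] add  r1, r3, r0 -> r1=0x17
epilogue: pop r2=0xdc, sp=0xcb
epilogue: pop r1=0xbe, sp=0xcc
r1 is callee-saved -> restored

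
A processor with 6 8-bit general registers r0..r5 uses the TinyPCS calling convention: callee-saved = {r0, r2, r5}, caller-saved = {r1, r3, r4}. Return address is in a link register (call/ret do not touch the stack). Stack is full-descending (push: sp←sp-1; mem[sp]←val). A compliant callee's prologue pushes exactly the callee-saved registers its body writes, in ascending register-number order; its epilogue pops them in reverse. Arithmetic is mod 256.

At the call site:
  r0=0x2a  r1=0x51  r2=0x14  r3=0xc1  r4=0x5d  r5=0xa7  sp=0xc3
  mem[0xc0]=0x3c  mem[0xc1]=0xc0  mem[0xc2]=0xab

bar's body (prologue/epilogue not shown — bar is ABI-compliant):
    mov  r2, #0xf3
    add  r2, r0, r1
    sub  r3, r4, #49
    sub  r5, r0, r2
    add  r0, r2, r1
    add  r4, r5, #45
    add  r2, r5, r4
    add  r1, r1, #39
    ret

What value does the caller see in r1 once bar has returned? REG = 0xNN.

REG = 0x78

prologue: push r0 → mem[0xc2]=0x2a, sp=0xc2
prologue: push r2 → mem[0xc1]=0x14, sp=0xc1
prologue: push r5 → mem[0xc0]=0xa7, sp=0xc0
body[0] mov  r2, #0xf3 → r2=0xf3
body[1] add  r2, r0, r1 → r2=0x7b
body[2] sub  r3, r4, #49 → r3=0x2c
body[3] sub  r5, r0, r2 → r5=0xaf
body[4] add  r0, r2, r1 → r0=0xcc
body[5] add  r4, r5, #45 → r4=0xdc
body[6] add  r2, r5, r4 → r2=0x8b
body[7] add  r1, r1, #39 → r1=0x78
epilogue: pop r5=0xa7, sp=0xc1
epilogue: pop r2=0x14, sp=0xc2
epilogue: pop r0=0x2a, sp=0xc3
r1 is caller-saved → body value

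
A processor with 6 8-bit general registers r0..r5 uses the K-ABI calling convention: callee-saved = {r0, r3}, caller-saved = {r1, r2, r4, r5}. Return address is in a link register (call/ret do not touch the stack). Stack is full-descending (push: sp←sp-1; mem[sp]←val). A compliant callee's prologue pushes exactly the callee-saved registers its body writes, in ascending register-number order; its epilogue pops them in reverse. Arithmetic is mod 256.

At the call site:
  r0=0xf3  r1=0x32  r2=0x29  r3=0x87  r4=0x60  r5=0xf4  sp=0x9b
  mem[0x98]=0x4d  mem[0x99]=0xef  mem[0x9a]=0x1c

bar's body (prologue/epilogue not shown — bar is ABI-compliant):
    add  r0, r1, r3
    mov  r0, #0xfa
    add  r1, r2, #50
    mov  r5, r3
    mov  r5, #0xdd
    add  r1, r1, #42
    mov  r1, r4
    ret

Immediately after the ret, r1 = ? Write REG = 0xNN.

REG = 0x60

prologue: push r0 -> mem[0x9a]=0xf3, sp=0x9a
body[0] add  r0, r1, r3 -> r0=0xb9
body[1] mov  r0, #0xfa -> r0=0xfa
body[2] add  r1, r2, #50 -> r1=0x5b
body[3] mov  r5, r3 -> r5=0x87
body[4] mov  r5, #0xdd -> r5=0xdd
body[5] add  r1, r1, #42 -> r1=0x85
body[6] mov  r1, r4 -> r1=0x60
epilogue: pop r0=0xf3, sp=0x9b
r1 is caller-saved -> body value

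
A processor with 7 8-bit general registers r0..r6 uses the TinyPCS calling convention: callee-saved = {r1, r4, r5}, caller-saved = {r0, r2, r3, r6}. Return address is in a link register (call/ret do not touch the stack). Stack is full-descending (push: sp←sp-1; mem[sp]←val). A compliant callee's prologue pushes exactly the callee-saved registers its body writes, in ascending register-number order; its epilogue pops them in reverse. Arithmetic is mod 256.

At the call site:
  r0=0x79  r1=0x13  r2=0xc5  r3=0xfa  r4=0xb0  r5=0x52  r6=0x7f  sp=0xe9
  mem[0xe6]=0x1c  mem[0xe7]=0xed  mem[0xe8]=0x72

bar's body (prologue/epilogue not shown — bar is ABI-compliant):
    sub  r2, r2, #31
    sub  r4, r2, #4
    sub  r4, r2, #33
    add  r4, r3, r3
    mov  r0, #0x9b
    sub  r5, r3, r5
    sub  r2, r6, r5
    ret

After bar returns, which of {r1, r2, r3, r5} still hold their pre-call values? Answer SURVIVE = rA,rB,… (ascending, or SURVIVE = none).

SURVIVE = r1,r3,r5

prologue: push r4 → mem[0xe8]=0xb0, sp=0xe8
prologue: push r5 → mem[0xe7]=0x52, sp=0xe7
body[0] sub  r2, r2, #31 → r2=0xa6
body[1] sub  r4, r2, #4 → r4=0xa2
body[2] sub  r4, r2, #33 → r4=0x85
body[3] add  r4, r3, r3 → r4=0xf4
body[4] mov  r0, #0x9b → r0=0x9b
body[5] sub  r5, r3, r5 → r5=0xa8
body[6] sub  r2, r6, r5 → r2=0xd7
epilogue: pop r5=0x52, sp=0xe8
epilogue: pop r4=0xb0, sp=0xe9
r1: callee-saved, written=False
r2: caller-saved, written=True
r3: caller-saved, written=False
r5: callee-saved, written=True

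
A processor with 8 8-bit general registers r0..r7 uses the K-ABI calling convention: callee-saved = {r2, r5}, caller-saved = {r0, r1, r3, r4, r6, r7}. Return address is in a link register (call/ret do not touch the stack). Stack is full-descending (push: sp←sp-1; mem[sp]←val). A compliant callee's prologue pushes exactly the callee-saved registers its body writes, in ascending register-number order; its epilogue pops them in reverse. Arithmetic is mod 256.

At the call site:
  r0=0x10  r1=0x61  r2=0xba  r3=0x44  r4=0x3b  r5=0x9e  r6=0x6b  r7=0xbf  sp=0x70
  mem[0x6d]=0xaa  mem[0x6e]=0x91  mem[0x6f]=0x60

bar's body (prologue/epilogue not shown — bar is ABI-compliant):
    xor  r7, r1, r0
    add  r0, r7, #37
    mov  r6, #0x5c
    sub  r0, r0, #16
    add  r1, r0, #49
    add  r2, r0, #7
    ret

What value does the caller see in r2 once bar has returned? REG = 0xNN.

prologue: push r2 → mem[0x6f]=0xba, sp=0x6f
body[0] xor  r7, r1, r0 → r7=0x71
body[1] add  r0, r7, #37 → r0=0x96
body[2] mov  r6, #0x5c → r6=0x5c
body[3] sub  r0, r0, #16 → r0=0x86
body[4] add  r1, r0, #49 → r1=0xb7
body[5] add  r2, r0, #7 → r2=0x8d
epilogue: pop r2=0xba, sp=0x70
r2 is callee-saved → restored

REG = 0xba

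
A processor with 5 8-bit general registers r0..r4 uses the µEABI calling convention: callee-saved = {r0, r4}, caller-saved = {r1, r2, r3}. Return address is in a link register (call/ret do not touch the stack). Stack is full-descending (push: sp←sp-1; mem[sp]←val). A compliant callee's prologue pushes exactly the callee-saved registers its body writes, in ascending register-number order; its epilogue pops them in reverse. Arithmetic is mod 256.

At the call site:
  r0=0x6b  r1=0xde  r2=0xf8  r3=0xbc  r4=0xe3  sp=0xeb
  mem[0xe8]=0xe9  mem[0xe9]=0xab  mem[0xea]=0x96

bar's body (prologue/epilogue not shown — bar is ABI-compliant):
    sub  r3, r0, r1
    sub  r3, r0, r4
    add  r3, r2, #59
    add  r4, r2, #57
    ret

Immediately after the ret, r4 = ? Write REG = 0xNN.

prologue: push r4 → mem[0xea]=0xe3, sp=0xea
body[0] sub  r3, r0, r1 → r3=0x8d
body[1] sub  r3, r0, r4 → r3=0x88
body[2] add  r3, r2, #59 → r3=0x33
body[3] add  r4, r2, #57 → r4=0x31
epilogue: pop r4=0xe3, sp=0xeb
r4 is callee-saved → restored

REG = 0xe3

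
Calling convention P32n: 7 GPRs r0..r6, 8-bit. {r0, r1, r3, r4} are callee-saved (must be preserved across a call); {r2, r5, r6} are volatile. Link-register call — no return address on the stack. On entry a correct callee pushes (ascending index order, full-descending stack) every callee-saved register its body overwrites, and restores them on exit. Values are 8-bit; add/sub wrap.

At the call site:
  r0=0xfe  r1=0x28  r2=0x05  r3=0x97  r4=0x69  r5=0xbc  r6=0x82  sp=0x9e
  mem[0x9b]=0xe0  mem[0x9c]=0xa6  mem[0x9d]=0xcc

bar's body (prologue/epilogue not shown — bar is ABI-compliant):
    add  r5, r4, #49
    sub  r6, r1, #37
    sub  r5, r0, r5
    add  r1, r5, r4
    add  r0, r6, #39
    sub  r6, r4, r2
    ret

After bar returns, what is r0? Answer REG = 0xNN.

REG = 0xfe

prologue: push r0 -> mem[0x9d]=0xfe, sp=0x9d
prologue: push r1 -> mem[0x9c]=0x28, sp=0x9c
body[0] add  r5, r4, #49 -> r5=0x9a
body[1] sub  r6, r1, #37 -> r6=0x03
body[2] sub  r5, r0, r5 -> r5=0x64
body[3] add  r1, r5, r4 -> r1=0xcd
body[4] add  r0, r6, #39 -> r0=0x2a
body[5] sub  r6, r4, r2 -> r6=0x64
epilogue: pop r1=0x28, sp=0x9d
epilogue: pop r0=0xfe, sp=0x9e
r0 is callee-saved -> restored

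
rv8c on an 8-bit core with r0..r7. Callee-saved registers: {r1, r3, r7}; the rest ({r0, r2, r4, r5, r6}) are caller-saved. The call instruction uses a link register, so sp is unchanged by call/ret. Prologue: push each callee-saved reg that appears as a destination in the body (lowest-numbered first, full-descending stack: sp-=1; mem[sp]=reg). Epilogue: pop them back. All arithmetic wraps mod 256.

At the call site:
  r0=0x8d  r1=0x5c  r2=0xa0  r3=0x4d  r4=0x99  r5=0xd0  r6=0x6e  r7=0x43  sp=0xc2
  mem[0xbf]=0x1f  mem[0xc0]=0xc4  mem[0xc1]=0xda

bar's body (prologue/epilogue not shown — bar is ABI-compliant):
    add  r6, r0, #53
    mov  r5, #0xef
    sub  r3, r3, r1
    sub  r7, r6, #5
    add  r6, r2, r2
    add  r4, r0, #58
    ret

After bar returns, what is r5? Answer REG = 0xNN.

REG = 0xef

prologue: push r3 -> mem[0xc1]=0x4d, sp=0xc1
prologue: push r7 -> mem[0xc0]=0x43, sp=0xc0
body[0] add  r6, r0, #53 -> r6=0xc2
body[1] mov  r5, #0xef -> r5=0xef
body[2] sub  r3, r3, r1 -> r3=0xf1
body[3] sub  r7, r6, #5 -> r7=0xbd
body[4] add  r6, r2, r2 -> r6=0x40
body[5] add  r4, r0, #58 -> r4=0xc7
epilogue: pop r7=0x43, sp=0xc1
epilogue: pop r3=0x4d, sp=0xc2
r5 is caller-saved -> body value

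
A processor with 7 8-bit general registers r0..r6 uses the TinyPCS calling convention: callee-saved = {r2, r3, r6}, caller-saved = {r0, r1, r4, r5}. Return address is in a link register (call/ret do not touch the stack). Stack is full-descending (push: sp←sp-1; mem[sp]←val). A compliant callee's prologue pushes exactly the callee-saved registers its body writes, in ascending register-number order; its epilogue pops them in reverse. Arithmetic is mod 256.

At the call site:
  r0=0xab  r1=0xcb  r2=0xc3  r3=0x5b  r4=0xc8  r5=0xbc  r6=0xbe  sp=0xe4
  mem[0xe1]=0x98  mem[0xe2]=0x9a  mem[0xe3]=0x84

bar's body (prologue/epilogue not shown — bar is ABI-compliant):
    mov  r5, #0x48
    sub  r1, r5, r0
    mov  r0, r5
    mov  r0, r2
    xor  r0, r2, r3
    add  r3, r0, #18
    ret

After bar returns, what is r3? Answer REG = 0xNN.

prologue: push r3 -> mem[0xe3]=0x5b, sp=0xe3
body[0] mov  r5, #0x48 -> r5=0x48
body[1] sub  r1, r5, r0 -> r1=0x9d
body[2] mov  r0, r5 -> r0=0x48
body[3] mov  r0, r2 -> r0=0xc3
body[4] xor  r0, r2, r3 -> r0=0x98
body[5] add  r3, r0, #18 -> r3=0xaa
epilogue: pop r3=0x5b, sp=0xe4
r3 is callee-saved -> restored

REG = 0x5b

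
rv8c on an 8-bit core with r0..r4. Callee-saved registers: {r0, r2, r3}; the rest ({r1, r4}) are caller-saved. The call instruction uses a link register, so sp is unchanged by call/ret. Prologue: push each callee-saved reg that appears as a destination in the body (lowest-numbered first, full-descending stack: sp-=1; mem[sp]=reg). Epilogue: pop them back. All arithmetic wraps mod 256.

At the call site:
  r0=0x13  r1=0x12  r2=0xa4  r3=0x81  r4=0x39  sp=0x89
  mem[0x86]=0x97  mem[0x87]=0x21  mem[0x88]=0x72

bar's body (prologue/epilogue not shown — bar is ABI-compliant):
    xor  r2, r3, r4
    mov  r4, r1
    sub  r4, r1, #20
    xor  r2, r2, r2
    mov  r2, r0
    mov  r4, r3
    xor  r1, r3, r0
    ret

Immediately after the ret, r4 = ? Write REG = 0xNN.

REG = 0x81

prologue: push r2 -> mem[0x88]=0xa4, sp=0x88
body[0] xor  r2, r3, r4 -> r2=0xb8
body[1] mov  r4, r1 -> r4=0x12
body[2] sub  r4, r1, #20 -> r4=0xfe
body[3] xor  r2, r2, r2 -> r2=0x00
body[4] mov  r2, r0 -> r2=0x13
body[5] mov  r4, r3 -> r4=0x81
body[6] xor  r1, r3, r0 -> r1=0x92
epilogue: pop r2=0xa4, sp=0x89
r4 is caller-saved -> body value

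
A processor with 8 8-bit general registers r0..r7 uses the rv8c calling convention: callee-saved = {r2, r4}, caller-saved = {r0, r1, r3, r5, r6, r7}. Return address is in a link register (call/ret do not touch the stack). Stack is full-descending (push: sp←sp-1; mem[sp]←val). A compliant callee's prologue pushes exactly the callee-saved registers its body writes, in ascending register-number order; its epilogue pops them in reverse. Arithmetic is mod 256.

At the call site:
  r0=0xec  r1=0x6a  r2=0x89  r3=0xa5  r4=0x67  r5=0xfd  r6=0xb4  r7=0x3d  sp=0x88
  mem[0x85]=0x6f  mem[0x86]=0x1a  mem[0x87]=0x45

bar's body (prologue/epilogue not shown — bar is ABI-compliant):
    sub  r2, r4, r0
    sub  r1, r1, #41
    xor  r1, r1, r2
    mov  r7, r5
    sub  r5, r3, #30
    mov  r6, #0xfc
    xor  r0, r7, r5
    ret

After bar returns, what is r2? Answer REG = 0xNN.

prologue: push r2 -> mem[0x87]=0x89, sp=0x87
body[0] sub  r2, r4, r0 -> r2=0x7b
body[1] sub  r1, r1, #41 -> r1=0x41
body[2] xor  r1, r1, r2 -> r1=0x3a
body[3] mov  r7, r5 -> r7=0xfd
body[4] sub  r5, r3, #30 -> r5=0x87
body[5] mov  r6, #0xfc -> r6=0xfc
body[6] xor  r0, r7, r5 -> r0=0x7a
epilogue: pop r2=0x89, sp=0x88
r2 is callee-saved -> restored

REG = 0x89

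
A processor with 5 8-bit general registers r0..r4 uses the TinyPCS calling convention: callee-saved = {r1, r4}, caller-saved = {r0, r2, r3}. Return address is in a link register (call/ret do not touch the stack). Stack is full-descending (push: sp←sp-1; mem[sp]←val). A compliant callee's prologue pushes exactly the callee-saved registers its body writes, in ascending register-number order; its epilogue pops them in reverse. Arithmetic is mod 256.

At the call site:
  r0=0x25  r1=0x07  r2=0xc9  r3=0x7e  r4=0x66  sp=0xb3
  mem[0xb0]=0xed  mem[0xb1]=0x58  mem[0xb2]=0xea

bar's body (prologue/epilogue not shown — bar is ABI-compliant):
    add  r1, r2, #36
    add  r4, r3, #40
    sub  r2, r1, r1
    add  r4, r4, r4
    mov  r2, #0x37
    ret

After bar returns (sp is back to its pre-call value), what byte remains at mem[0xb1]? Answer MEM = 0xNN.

MEM = 0x66

prologue: push r1 -> mem[0xb2]=0x07, sp=0xb2
prologue: push r4 -> mem[0xb1]=0x66, sp=0xb1
body[0] add  r1, r2, #36 -> r1=0xed
body[1] add  r4, r3, #40 -> r4=0xa6
body[2] sub  r2, r1, r1 -> r2=0x00
body[3] add  r4, r4, r4 -> r4=0x4c
body[4] mov  r2, #0x37 -> r2=0x37
epilogue: pop r4=0x66, sp=0xb2
epilogue: pop r1=0x07, sp=0xb3
prologue pushed ['r1', 'r4'] at ['0xb2', '0xb1']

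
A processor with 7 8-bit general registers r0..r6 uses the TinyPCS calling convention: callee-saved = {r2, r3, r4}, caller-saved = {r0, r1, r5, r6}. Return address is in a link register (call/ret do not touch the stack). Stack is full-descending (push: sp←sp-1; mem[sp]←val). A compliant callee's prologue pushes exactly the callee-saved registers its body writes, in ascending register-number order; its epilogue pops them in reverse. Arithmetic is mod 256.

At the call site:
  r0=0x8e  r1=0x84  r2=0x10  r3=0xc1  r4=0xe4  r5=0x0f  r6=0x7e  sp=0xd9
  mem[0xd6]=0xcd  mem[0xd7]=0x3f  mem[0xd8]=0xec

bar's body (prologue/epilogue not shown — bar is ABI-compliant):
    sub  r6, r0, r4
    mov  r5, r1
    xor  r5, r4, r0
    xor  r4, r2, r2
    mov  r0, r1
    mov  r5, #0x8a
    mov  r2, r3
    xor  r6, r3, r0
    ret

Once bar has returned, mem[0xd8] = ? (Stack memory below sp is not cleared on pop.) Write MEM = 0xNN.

prologue: push r2 -> mem[0xd8]=0x10, sp=0xd8
prologue: push r4 -> mem[0xd7]=0xe4, sp=0xd7
body[0] sub  r6, r0, r4 -> r6=0xaa
body[1] mov  r5, r1 -> r5=0x84
body[2] xor  r5, r4, r0 -> r5=0x6a
body[3] xor  r4, r2, r2 -> r4=0x00
body[4] mov  r0, r1 -> r0=0x84
body[5] mov  r5, #0x8a -> r5=0x8a
body[6] mov  r2, r3 -> r2=0xc1
body[7] xor  r6, r3, r0 -> r6=0x45
epilogue: pop r4=0xe4, sp=0xd8
epilogue: pop r2=0x10, sp=0xd9
prologue pushed ['r2', 'r4'] at ['0xd8', '0xd7']

MEM = 0x10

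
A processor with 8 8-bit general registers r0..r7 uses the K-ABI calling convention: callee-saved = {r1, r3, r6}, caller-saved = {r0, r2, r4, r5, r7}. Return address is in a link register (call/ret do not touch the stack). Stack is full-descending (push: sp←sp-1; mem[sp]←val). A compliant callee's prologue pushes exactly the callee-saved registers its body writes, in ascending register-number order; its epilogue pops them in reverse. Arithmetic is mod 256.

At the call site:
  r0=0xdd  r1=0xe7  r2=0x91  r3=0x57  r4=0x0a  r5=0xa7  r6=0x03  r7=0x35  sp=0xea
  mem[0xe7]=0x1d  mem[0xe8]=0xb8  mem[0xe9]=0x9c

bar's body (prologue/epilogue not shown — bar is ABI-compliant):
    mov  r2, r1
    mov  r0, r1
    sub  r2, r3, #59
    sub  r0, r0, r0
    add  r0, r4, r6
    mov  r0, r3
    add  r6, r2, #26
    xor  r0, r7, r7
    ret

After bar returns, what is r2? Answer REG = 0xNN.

REG = 0x1c

prologue: push r6 -> mem[0xe9]=0x03, sp=0xe9
body[0] mov  r2, r1 -> r2=0xe7
body[1] mov  r0, r1 -> r0=0xe7
body[2] sub  r2, r3, #59 -> r2=0x1c
body[3] sub  r0, r0, r0 -> r0=0x00
body[4] add  r0, r4, r6 -> r0=0x0d
body[5] mov  r0, r3 -> r0=0x57
body[6] add  r6, r2, #26 -> r6=0x36
body[7] xor  r0, r7, r7 -> r0=0x00
epilogue: pop r6=0x03, sp=0xea
r2 is caller-saved -> body value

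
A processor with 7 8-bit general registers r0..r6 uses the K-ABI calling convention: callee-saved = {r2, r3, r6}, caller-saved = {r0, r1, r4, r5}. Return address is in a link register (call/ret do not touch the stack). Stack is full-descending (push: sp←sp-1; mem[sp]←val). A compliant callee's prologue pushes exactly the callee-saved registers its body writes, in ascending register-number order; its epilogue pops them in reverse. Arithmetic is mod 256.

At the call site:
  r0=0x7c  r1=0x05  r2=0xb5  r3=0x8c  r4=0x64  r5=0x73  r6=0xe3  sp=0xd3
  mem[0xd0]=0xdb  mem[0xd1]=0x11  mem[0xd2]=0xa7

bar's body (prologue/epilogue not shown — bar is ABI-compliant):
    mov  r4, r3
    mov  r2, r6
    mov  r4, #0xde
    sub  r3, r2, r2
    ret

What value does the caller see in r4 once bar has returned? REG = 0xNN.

prologue: push r2 → mem[0xd2]=0xb5, sp=0xd2
prologue: push r3 → mem[0xd1]=0x8c, sp=0xd1
body[0] mov  r4, r3 → r4=0x8c
body[1] mov  r2, r6 → r2=0xe3
body[2] mov  r4, #0xde → r4=0xde
body[3] sub  r3, r2, r2 → r3=0x00
epilogue: pop r3=0x8c, sp=0xd2
epilogue: pop r2=0xb5, sp=0xd3
r4 is caller-saved → body value

REG = 0xde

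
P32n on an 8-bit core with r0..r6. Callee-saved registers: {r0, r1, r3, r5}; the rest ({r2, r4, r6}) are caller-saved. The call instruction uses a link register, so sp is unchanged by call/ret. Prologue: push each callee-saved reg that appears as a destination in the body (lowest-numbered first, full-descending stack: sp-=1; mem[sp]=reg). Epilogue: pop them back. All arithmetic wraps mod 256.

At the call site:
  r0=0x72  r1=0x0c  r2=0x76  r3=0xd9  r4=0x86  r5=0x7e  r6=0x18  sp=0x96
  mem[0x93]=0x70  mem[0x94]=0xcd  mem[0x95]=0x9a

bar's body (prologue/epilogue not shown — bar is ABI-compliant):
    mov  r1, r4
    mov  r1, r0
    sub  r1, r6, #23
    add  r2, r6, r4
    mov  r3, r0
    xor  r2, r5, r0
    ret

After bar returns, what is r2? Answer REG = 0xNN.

REG = 0x0c

prologue: push r1 → mem[0x95]=0x0c, sp=0x95
prologue: push r3 → mem[0x94]=0xd9, sp=0x94
body[0] mov  r1, r4 → r1=0x86
body[1] mov  r1, r0 → r1=0x72
body[2] sub  r1, r6, #23 → r1=0x01
body[3] add  r2, r6, r4 → r2=0x9e
body[4] mov  r3, r0 → r3=0x72
body[5] xor  r2, r5, r0 → r2=0x0c
epilogue: pop r3=0xd9, sp=0x95
epilogue: pop r1=0x0c, sp=0x96
r2 is caller-saved → body value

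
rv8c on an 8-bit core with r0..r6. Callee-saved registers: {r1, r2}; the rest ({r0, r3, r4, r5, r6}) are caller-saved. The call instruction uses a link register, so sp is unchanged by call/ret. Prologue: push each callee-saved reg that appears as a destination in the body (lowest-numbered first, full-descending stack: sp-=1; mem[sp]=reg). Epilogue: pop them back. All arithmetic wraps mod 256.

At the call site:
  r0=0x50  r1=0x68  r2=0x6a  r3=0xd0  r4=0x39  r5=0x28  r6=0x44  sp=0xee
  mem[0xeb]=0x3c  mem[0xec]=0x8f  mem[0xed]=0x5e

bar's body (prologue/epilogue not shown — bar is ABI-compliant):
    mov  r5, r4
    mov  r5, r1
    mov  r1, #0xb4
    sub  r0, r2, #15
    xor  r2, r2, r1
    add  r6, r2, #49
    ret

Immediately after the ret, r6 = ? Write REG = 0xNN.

prologue: push r1 → mem[0xed]=0x68, sp=0xed
prologue: push r2 → mem[0xec]=0x6a, sp=0xec
body[0] mov  r5, r4 → r5=0x39
body[1] mov  r5, r1 → r5=0x68
body[2] mov  r1, #0xb4 → r1=0xb4
body[3] sub  r0, r2, #15 → r0=0x5b
body[4] xor  r2, r2, r1 → r2=0xde
body[5] add  r6, r2, #49 → r6=0x0f
epilogue: pop r2=0x6a, sp=0xed
epilogue: pop r1=0x68, sp=0xee
r6 is caller-saved → body value

REG = 0x0f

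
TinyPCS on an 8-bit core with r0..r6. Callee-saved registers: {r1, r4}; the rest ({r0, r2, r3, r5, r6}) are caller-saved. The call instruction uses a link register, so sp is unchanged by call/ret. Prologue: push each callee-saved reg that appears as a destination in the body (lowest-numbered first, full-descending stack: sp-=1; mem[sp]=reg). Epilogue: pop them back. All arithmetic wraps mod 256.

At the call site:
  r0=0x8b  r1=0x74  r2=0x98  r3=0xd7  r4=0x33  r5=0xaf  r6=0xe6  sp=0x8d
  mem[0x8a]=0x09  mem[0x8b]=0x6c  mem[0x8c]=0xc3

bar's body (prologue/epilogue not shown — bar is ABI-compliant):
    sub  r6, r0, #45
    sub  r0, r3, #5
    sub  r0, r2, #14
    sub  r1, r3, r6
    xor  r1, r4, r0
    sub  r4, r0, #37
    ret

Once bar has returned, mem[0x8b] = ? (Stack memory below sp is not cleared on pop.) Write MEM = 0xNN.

MEM = 0x33

prologue: push r1 -> mem[0x8c]=0x74, sp=0x8c
prologue: push r4 -> mem[0x8b]=0x33, sp=0x8b
body[0] sub  r6, r0, #45 -> r6=0x5e
body[1] sub  r0, r3, #5 -> r0=0xd2
body[2] sub  r0, r2, #14 -> r0=0x8a
body[3] sub  r1, r3, r6 -> r1=0x79
body[4] xor  r1, r4, r0 -> r1=0xb9
body[5] sub  r4, r0, #37 -> r4=0x65
epilogue: pop r4=0x33, sp=0x8c
epilogue: pop r1=0x74, sp=0x8d
prologue pushed ['r1', 'r4'] at ['0x8c', '0x8b']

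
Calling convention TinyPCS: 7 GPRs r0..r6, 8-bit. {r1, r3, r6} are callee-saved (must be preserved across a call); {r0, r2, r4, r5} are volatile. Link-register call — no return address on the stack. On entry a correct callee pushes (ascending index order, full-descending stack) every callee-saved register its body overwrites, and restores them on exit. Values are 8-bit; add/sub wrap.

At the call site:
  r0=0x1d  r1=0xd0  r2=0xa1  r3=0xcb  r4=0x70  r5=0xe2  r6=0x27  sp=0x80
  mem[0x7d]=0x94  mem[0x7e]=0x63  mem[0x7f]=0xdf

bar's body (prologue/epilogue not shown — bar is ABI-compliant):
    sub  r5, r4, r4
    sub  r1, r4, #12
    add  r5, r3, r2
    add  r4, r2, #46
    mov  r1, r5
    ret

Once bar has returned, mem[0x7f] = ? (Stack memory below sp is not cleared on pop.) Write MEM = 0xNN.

MEM = 0xd0

prologue: push r1 -> mem[0x7f]=0xd0, sp=0x7f
body[0] sub  r5, r4, r4 -> r5=0x00
body[1] sub  r1, r4, #12 -> r1=0x64
body[2] add  r5, r3, r2 -> r5=0x6c
body[3] add  r4, r2, #46 -> r4=0xcf
body[4] mov  r1, r5 -> r1=0x6c
epilogue: pop r1=0xd0, sp=0x80
prologue pushed ['r1'] at ['0x7f']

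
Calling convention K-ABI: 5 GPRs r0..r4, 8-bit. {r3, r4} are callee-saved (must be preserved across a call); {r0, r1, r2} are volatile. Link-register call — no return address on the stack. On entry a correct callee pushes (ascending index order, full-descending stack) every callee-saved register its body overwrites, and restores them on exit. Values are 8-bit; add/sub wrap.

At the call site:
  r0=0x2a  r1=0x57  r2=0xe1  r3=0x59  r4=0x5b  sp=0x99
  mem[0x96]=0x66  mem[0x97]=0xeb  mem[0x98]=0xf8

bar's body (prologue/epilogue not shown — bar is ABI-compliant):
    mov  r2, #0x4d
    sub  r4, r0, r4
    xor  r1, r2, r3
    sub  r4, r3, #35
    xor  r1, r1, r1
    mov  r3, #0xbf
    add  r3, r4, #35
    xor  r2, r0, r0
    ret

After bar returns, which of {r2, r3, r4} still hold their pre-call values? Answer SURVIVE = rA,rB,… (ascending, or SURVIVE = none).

prologue: push r3 -> mem[0x98]=0x59, sp=0x98
prologue: push r4 -> mem[0x97]=0x5b, sp=0x97
body[0] mov  r2, #0x4d -> r2=0x4d
body[1] sub  r4, r0, r4 -> r4=0xcf
body[2] xor  r1, r2, r3 -> r1=0x14
body[3] sub  r4, r3, #35 -> r4=0x36
body[4] xor  r1, r1, r1 -> r1=0x00
body[5] mov  r3, #0xbf -> r3=0xbf
body[6] add  r3, r4, #35 -> r3=0x59
body[7] xor  r2, r0, r0 -> r2=0x00
epilogue: pop r4=0x5b, sp=0x98
epilogue: pop r3=0x59, sp=0x99
r2: caller-saved, written=True
r3: callee-saved, written=True
r4: callee-saved, written=True

SURVIVE = r3,r4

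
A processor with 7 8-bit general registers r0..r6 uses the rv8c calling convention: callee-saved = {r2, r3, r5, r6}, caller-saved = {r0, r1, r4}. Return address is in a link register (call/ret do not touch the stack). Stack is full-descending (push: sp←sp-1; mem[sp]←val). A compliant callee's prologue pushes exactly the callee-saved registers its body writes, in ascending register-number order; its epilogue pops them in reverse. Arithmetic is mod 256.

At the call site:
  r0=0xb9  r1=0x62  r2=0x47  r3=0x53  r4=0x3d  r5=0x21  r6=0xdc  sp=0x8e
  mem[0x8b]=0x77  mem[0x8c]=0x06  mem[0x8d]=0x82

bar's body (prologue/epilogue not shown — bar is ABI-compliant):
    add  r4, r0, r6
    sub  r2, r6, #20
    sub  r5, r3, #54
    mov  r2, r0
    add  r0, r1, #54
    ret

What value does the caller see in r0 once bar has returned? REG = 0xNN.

REG = 0x98

prologue: push r2 → mem[0x8d]=0x47, sp=0x8d
prologue: push r5 → mem[0x8c]=0x21, sp=0x8c
body[0] add  r4, r0, r6 → r4=0x95
body[1] sub  r2, r6, #20 → r2=0xc8
body[2] sub  r5, r3, #54 → r5=0x1d
body[3] mov  r2, r0 → r2=0xb9
body[4] add  r0, r1, #54 → r0=0x98
epilogue: pop r5=0x21, sp=0x8d
epilogue: pop r2=0x47, sp=0x8e
r0 is caller-saved → body value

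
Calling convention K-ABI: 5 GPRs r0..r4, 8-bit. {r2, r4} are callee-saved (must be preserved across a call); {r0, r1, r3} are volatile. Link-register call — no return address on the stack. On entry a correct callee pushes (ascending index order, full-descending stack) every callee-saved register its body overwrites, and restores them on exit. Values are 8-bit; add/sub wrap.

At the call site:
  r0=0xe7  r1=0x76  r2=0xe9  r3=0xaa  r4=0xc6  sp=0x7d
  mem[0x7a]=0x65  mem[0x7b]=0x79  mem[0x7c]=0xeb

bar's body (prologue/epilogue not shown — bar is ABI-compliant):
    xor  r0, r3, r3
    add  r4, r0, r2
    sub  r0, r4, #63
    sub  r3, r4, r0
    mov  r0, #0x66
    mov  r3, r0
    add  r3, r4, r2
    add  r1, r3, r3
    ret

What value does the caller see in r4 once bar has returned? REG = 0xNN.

prologue: push r4 -> mem[0x7c]=0xc6, sp=0x7c
body[0] xor  r0, r3, r3 -> r0=0x00
body[1] add  r4, r0, r2 -> r4=0xe9
body[2] sub  r0, r4, #63 -> r0=0xaa
body[3] sub  r3, r4, r0 -> r3=0x3f
body[4] mov  r0, #0x66 -> r0=0x66
body[5] mov  r3, r0 -> r3=0x66
body[6] add  r3, r4, r2 -> r3=0xd2
body[7] add  r1, r3, r3 -> r1=0xa4
epilogue: pop r4=0xc6, sp=0x7d
r4 is callee-saved -> restored

REG = 0xc6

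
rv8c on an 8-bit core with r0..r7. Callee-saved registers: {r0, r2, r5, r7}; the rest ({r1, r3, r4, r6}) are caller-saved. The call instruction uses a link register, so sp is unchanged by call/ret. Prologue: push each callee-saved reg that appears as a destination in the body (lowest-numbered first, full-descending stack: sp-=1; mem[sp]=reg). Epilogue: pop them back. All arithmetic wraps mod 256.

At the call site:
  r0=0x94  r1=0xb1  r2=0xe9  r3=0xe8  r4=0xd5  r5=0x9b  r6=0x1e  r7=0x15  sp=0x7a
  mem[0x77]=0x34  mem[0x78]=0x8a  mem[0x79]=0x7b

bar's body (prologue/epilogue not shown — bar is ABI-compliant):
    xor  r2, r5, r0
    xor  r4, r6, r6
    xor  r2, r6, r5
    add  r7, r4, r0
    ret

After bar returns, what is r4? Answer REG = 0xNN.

prologue: push r2 → mem[0x79]=0xe9, sp=0x79
prologue: push r7 → mem[0x78]=0x15, sp=0x78
body[0] xor  r2, r5, r0 → r2=0x0f
body[1] xor  r4, r6, r6 → r4=0x00
body[2] xor  r2, r6, r5 → r2=0x85
body[3] add  r7, r4, r0 → r7=0x94
epilogue: pop r7=0x15, sp=0x79
epilogue: pop r2=0xe9, sp=0x7a
r4 is caller-saved → body value

REG = 0x00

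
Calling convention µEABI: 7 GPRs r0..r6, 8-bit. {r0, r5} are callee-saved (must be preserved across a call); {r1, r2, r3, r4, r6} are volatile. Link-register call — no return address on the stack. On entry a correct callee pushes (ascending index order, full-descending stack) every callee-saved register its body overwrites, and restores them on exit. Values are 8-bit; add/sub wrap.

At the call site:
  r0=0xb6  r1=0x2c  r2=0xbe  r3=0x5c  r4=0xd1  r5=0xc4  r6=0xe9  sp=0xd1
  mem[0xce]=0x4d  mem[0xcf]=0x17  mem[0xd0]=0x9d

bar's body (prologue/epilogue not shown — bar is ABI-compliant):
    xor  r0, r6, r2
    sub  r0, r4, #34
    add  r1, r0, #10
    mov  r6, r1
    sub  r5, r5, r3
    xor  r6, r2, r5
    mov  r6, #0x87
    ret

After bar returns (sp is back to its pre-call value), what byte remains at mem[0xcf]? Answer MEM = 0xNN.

MEM = 0xc4

prologue: push r0 → mem[0xd0]=0xb6, sp=0xd0
prologue: push r5 → mem[0xcf]=0xc4, sp=0xcf
body[0] xor  r0, r6, r2 → r0=0x57
body[1] sub  r0, r4, #34 → r0=0xaf
body[2] add  r1, r0, #10 → r1=0xb9
body[3] mov  r6, r1 → r6=0xb9
body[4] sub  r5, r5, r3 → r5=0x68
body[5] xor  r6, r2, r5 → r6=0xd6
body[6] mov  r6, #0x87 → r6=0x87
epilogue: pop r5=0xc4, sp=0xd0
epilogue: pop r0=0xb6, sp=0xd1
prologue pushed ['r0', 'r5'] at ['0xd0', '0xcf']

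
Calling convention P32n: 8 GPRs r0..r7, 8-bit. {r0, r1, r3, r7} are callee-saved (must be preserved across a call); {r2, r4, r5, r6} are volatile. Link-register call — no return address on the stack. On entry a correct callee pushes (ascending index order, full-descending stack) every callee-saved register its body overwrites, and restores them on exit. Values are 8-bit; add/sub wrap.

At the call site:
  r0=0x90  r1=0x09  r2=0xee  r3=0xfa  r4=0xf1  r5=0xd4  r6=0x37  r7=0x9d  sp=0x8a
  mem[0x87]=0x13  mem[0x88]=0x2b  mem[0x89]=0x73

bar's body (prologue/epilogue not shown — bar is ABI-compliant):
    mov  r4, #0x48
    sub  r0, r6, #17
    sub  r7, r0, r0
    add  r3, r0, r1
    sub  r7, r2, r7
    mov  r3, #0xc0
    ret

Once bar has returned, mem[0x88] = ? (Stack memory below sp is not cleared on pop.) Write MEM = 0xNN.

prologue: push r0 → mem[0x89]=0x90, sp=0x89
prologue: push r3 → mem[0x88]=0xfa, sp=0x88
prologue: push r7 → mem[0x87]=0x9d, sp=0x87
body[0] mov  r4, #0x48 → r4=0x48
body[1] sub  r0, r6, #17 → r0=0x26
body[2] sub  r7, r0, r0 → r7=0x00
body[3] add  r3, r0, r1 → r3=0x2f
body[4] sub  r7, r2, r7 → r7=0xee
body[5] mov  r3, #0xc0 → r3=0xc0
epilogue: pop r7=0x9d, sp=0x88
epilogue: pop r3=0xfa, sp=0x89
epilogue: pop r0=0x90, sp=0x8a
prologue pushed ['r0', 'r3', 'r7'] at ['0x89', '0x88', '0x87']

MEM = 0xfa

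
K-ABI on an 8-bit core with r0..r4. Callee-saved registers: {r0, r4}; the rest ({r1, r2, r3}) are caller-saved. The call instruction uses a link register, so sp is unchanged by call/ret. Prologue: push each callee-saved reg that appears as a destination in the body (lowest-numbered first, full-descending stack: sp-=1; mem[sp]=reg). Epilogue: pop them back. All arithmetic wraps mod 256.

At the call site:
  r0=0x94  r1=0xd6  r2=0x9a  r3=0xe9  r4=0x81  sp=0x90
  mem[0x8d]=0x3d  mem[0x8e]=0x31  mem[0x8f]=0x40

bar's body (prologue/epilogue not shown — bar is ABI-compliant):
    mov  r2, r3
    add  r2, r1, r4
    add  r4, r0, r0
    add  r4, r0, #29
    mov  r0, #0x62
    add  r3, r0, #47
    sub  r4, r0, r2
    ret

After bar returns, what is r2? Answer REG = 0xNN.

prologue: push r0 → mem[0x8f]=0x94, sp=0x8f
prologue: push r4 → mem[0x8e]=0x81, sp=0x8e
body[0] mov  r2, r3 → r2=0xe9
body[1] add  r2, r1, r4 → r2=0x57
body[2] add  r4, r0, r0 → r4=0x28
body[3] add  r4, r0, #29 → r4=0xb1
body[4] mov  r0, #0x62 → r0=0x62
body[5] add  r3, r0, #47 → r3=0x91
body[6] sub  r4, r0, r2 → r4=0x0b
epilogue: pop r4=0x81, sp=0x8f
epilogue: pop r0=0x94, sp=0x90
r2 is caller-saved → body value

REG = 0x57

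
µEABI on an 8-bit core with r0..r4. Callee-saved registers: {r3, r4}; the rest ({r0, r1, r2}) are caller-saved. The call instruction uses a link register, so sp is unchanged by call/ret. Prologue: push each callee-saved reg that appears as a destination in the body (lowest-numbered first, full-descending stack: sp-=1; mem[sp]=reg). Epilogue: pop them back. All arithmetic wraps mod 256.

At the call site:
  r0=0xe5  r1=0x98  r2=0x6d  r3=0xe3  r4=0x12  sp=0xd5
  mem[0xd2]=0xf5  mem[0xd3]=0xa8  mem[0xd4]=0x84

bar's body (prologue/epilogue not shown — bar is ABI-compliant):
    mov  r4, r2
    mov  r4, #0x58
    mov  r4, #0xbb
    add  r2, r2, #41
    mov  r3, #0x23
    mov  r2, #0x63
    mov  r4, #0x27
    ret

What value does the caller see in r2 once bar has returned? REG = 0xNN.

REG = 0x63

prologue: push r3 → mem[0xd4]=0xe3, sp=0xd4
prologue: push r4 → mem[0xd3]=0x12, sp=0xd3
body[0] mov  r4, r2 → r4=0x6d
body[1] mov  r4, #0x58 → r4=0x58
body[2] mov  r4, #0xbb → r4=0xbb
body[3] add  r2, r2, #41 → r2=0x96
body[4] mov  r3, #0x23 → r3=0x23
body[5] mov  r2, #0x63 → r2=0x63
body[6] mov  r4, #0x27 → r4=0x27
epilogue: pop r4=0x12, sp=0xd4
epilogue: pop r3=0xe3, sp=0xd5
r2 is caller-saved → body value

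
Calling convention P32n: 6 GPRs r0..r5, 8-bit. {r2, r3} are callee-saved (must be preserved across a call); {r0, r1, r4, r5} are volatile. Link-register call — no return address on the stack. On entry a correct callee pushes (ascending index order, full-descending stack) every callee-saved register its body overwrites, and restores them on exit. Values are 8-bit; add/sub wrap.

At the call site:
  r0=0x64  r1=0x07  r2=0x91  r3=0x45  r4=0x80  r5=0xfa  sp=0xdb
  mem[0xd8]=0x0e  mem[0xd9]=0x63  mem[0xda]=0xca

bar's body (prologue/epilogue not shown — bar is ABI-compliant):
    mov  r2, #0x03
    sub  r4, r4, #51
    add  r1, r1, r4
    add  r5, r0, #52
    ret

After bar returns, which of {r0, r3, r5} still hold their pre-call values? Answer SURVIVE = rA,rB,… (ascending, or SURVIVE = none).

SURVIVE = r0,r3

prologue: push r2 → mem[0xda]=0x91, sp=0xda
body[0] mov  r2, #0x03 → r2=0x03
body[1] sub  r4, r4, #51 → r4=0x4d
body[2] add  r1, r1, r4 → r1=0x54
body[3] add  r5, r0, #52 → r5=0x98
epilogue: pop r2=0x91, sp=0xdb
r0: caller-saved, written=False
r3: callee-saved, written=False
r5: caller-saved, written=True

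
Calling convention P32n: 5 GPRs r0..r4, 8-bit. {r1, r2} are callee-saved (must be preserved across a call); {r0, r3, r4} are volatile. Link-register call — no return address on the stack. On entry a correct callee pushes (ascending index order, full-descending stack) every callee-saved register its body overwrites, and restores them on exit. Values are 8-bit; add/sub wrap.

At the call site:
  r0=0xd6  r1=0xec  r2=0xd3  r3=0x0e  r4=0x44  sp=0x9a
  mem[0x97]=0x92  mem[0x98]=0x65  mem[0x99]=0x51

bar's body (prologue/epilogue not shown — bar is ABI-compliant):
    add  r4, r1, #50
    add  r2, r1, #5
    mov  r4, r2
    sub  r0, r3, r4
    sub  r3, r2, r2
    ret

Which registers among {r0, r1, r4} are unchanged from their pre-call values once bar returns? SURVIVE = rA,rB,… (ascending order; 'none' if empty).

SURVIVE = r1

prologue: push r2 -> mem[0x99]=0xd3, sp=0x99
body[0] add  r4, r1, #50 -> r4=0x1e
body[1] add  r2, r1, #5 -> r2=0xf1
body[2] mov  r4, r2 -> r4=0xf1
body[3] sub  r0, r3, r4 -> r0=0x1d
body[4] sub  r3, r2, r2 -> r3=0x00
epilogue: pop r2=0xd3, sp=0x9a
r0: caller-saved, written=True
r1: callee-saved, written=False
r4: caller-saved, written=True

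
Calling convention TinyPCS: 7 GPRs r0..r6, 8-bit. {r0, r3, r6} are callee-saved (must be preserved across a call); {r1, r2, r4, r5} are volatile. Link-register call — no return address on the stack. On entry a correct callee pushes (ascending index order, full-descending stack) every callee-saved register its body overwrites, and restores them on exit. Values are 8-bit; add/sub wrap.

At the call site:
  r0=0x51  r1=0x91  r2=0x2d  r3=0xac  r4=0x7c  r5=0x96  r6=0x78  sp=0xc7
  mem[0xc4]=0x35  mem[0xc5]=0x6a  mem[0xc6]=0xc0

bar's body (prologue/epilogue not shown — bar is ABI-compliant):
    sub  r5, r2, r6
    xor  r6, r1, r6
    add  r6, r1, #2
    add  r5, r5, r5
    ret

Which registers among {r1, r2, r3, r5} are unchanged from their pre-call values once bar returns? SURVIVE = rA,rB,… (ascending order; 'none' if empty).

SURVIVE = r1,r2,r3

prologue: push r6 -> mem[0xc6]=0x78, sp=0xc6
body[0] sub  r5, r2, r6 -> r5=0xb5
body[1] xor  r6, r1, r6 -> r6=0xe9
body[2] add  r6, r1, #2 -> r6=0x93
body[3] add  r5, r5, r5 -> r5=0x6a
epilogue: pop r6=0x78, sp=0xc7
r1: caller-saved, written=False
r2: caller-saved, written=False
r3: callee-saved, written=False
r5: caller-saved, written=True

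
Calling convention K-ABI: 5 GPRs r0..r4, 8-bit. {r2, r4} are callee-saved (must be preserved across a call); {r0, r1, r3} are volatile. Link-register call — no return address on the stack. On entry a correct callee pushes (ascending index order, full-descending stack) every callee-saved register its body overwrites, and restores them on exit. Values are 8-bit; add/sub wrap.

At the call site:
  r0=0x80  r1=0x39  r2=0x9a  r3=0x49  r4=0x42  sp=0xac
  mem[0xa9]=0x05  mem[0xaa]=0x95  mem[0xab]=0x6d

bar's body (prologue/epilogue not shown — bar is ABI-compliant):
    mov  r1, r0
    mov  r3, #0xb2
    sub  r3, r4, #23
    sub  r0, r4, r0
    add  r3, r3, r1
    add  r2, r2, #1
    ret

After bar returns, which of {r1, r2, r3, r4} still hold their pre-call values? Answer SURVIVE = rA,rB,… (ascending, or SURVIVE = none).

SURVIVE = r2,r4

prologue: push r2 -> mem[0xab]=0x9a, sp=0xab
body[0] mov  r1, r0 -> r1=0x80
body[1] mov  r3, #0xb2 -> r3=0xb2
body[2] sub  r3, r4, #23 -> r3=0x2b
body[3] sub  r0, r4, r0 -> r0=0xc2
body[4] add  r3, r3, r1 -> r3=0xab
body[5] add  r2, r2, #1 -> r2=0x9b
epilogue: pop r2=0x9a, sp=0xac
r1: caller-saved, written=True
r2: callee-saved, written=True
r3: caller-saved, written=True
r4: callee-saved, written=False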